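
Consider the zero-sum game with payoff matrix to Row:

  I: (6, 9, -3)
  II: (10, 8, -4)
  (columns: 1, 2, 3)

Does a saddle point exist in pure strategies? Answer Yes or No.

Yes

Row minima: I → -3, II → -4; maximin = -3.
Column maxima: 1 → 10, 2 → 9, 3 → -3; minimax = -3.
maximin = minimax = -3, so a saddle point exists.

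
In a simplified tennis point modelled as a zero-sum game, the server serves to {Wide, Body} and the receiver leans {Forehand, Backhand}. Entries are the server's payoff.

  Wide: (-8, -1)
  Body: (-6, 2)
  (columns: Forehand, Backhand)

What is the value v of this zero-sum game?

-6

Row minima: Wide → -8, Body → -6; maximin = -6.
Column maxima: Forehand → -6, Backhand → 2; minimax = -6.
Since maximin = minimax = -6, there is a saddle point and the value is -6.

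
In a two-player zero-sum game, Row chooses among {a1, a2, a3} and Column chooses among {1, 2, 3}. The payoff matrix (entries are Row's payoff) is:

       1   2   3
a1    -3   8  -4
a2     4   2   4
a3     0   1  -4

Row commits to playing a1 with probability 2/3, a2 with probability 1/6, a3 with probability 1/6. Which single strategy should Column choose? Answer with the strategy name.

3

If Column plays 1, Row's expected payoff is (2/3)·(-3) + (1/6)·4 + (1/6)·0 = -4/3.
If Column plays 2, Row's expected payoff is (2/3)·8 + (1/6)·2 + (1/6)·1 = 35/6.
If Column plays 3, Row's expected payoff is (2/3)·(-4) + (1/6)·4 + (1/6)·(-4) = -8/3.
Column minimizes Row's payoff; the smallest is -8/3, so the best response is 3.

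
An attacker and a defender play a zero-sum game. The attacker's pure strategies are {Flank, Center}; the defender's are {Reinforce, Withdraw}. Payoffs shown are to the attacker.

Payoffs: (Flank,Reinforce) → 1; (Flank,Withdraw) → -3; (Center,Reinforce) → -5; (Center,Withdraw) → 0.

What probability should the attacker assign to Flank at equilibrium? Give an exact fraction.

5/9

Row minima: Flank → -3, Center → -5; maximin = -3.
Column maxima: Reinforce → 1, Withdraw → 0; minimax = 0.
-3 ≠ 0, so there is no saddle point; optimal play is mixed.
Let the attacker play Flank with probability p. Expected payoff against Reinforce: 1p + (-5)(1−p) = 6p − 5; against Withdraw: (-3)p + 0(1−p) = −3p.
Setting these equal: 6p − 5 = −3p ⇒ 9p = 5 ⇒ p = 5/9, and the value is (6)·(5/9) − 5 = -5/3.
For the defender: with q = P(Reinforce), equating Flank's and Center's payoffs gives 4q − 3 = −5q ⇒ q = 1/3.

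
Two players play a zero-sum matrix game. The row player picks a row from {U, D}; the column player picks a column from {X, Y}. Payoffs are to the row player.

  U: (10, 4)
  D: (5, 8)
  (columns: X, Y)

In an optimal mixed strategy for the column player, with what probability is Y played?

Row minima: U → 4, D → 5; maximin = 5.
Column maxima: X → 10, Y → 8; minimax = 8.
5 ≠ 8, so there is no saddle point; optimal play is mixed.
Let the row player play U with probability p. Expected payoff against X: 10p + 5(1−p) = 5p + 5; against Y: 4p + 8(1−p) = −4p + 8.
Setting these equal: 5p + 5 = −4p + 8 ⇒ 9p = 3 ⇒ p = 1/3, and the value is (5)·(1/3) + 5 = 20/3.
For the column player: with q = P(X), equating U's and D's payoffs gives 6q + 4 = −3q + 8 ⇒ q = 4/9.

5/9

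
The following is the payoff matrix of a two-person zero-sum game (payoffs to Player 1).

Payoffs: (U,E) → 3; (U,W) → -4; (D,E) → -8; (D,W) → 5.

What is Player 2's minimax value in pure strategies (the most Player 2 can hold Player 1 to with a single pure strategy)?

3

Column maxima: E → 3, W → 5.
The smallest of these is 3.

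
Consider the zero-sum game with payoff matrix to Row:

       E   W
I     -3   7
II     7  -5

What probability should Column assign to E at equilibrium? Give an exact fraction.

6/11

Row minima: I → -3, II → -5; maximin = -3.
Column maxima: E → 7, W → 7; minimax = 7.
-3 ≠ 7, so there is no saddle point; optimal play is mixed.
Let Row play I with probability p. Expected payoff against E: (-3)p + 7(1−p) = −10p + 7; against W: 7p + (-5)(1−p) = 12p − 5.
Setting these equal: −10p + 7 = 12p − 5 ⇒ −22p = -12 ⇒ p = 6/11, and the value is (-10)·(6/11) + 7 = 17/11.
For Column: with q = P(E), equating I's and II's payoffs gives −10q + 7 = 12q − 5 ⇒ q = 6/11.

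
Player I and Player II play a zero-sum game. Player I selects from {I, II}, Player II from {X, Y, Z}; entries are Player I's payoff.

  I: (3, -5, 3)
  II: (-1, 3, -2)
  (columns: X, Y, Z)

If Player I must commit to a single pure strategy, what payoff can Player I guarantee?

Row minima: I → -5, II → -2.
The best of these is -2.

-2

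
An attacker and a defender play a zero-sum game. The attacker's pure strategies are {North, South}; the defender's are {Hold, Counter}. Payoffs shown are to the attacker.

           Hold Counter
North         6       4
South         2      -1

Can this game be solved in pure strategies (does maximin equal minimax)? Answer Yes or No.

Row minima: North → 4, South → -1; maximin = 4.
Column maxima: Hold → 6, Counter → 4; minimax = 4.
maximin = minimax = 4, so a saddle point exists.

Yes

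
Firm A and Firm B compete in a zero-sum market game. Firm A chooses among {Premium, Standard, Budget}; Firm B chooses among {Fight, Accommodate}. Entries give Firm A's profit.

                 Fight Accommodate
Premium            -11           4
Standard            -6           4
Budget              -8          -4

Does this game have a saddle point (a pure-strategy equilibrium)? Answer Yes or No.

Row minima: Premium → -11, Standard → -6, Budget → -8; maximin = -6.
Column maxima: Fight → -6, Accommodate → 4; minimax = -6.
maximin = minimax = -6, so a saddle point exists.

Yes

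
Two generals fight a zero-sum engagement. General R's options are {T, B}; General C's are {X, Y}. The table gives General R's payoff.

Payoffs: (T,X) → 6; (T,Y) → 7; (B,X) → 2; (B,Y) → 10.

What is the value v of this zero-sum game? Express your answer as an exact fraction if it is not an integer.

Row minima: T → 6, B → 2; maximin = 6.
Column maxima: X → 6, Y → 10; minimax = 6.
Since maximin = minimax = 6, there is a saddle point and the value is 6.

6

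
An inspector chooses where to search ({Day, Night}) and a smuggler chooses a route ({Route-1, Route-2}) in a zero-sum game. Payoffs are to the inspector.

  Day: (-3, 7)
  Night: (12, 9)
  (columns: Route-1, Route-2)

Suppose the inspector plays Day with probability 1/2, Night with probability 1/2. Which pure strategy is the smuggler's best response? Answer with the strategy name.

If the smuggler plays Route-1, the inspector's expected payoff is (1/2)·(-3) + (1/2)·12 = 9/2.
If the smuggler plays Route-2, the inspector's expected payoff is (1/2)·7 + (1/2)·9 = 8.
The smuggler minimizes the inspector's payoff; the smallest is 9/2, so the best response is Route-1.

Route-1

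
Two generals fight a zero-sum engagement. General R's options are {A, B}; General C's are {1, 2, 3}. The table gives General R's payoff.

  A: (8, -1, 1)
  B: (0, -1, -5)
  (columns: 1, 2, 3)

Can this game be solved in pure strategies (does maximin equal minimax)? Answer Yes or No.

Row minima: A → -1, B → -5; maximin = -1.
Column maxima: 1 → 8, 2 → -1, 3 → 1; minimax = -1.
maximin = minimax = -1, so a saddle point exists.

Yes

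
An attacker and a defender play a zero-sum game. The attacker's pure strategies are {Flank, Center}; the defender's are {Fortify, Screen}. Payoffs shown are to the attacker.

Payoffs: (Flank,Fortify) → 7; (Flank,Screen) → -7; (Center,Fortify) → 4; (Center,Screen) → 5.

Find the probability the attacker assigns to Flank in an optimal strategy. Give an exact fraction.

1/15

Row minima: Flank → -7, Center → 4; maximin = 4.
Column maxima: Fortify → 7, Screen → 5; minimax = 5.
4 ≠ 5, so there is no saddle point; optimal play is mixed.
Let the attacker play Flank with probability p. Expected payoff against Fortify: 7p + 4(1−p) = 3p + 4; against Screen: (-7)p + 5(1−p) = −12p + 5.
Setting these equal: 3p + 4 = −12p + 5 ⇒ 15p = 1 ⇒ p = 1/15, and the value is (3)·(1/15) + 4 = 21/5.
For the defender: with q = P(Fortify), equating Flank's and Center's payoffs gives 14q − 7 = −q + 5 ⇒ q = 4/5.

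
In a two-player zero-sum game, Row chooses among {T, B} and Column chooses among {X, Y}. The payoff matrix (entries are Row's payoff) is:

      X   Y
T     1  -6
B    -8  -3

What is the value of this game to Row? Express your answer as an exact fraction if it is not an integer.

-17/4

Row minima: T → -6, B → -8; maximin = -6.
Column maxima: X → 1, Y → -3; minimax = -3.
-6 ≠ -3, so there is no saddle point; optimal play is mixed.
Let Row play T with probability p. Expected payoff against X: 1p + (-8)(1−p) = 9p − 8; against Y: (-6)p + (-3)(1−p) = −3p − 3.
Setting these equal: 9p − 8 = −3p − 3 ⇒ 12p = 5 ⇒ p = 5/12, and the value is (9)·(5/12) − 8 = -17/4.
For Column: with q = P(X), equating T's and B's payoffs gives 7q − 6 = −5q − 3 ⇒ q = 1/4.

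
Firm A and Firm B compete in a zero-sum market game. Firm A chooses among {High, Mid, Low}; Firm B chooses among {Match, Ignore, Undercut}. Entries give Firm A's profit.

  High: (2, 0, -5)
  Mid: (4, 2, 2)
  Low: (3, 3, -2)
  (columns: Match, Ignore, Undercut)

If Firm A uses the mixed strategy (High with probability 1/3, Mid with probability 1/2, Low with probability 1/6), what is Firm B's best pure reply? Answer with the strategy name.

Undercut

If Firm B plays Match, Firm A's expected payoff is (1/3)·2 + (1/2)·4 + (1/6)·3 = 19/6.
If Firm B plays Ignore, Firm A's expected payoff is (1/3)·0 + (1/2)·2 + (1/6)·3 = 3/2.
If Firm B plays Undercut, Firm A's expected payoff is (1/3)·(-5) + (1/2)·2 + (1/6)·(-2) = -1.
Firm B minimizes Firm A's payoff; the smallest is -1, so the best response is Undercut.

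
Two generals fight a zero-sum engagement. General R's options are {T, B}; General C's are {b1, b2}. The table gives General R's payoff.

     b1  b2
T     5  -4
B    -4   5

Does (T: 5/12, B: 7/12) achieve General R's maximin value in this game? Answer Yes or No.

Against b1 this mix gives (5/12)·5 + (7/12)·(-4) = -1/4.
Against b2 this mix gives (5/12)·(-4) + (7/12)·5 = 5/4.
General C will play b1, holding General R to -1/4. Shifting weight toward the row that does better against b1 would raise this floor (the equalizing mix achieves 1/2 against both b1 and b2), so the proposed strategy is not optimal.

No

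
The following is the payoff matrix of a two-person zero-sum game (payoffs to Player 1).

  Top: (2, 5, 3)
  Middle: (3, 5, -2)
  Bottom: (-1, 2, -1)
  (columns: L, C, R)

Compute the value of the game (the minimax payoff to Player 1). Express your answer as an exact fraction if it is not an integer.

13/6

Row minima: Top → 2, Middle → -2, Bottom → -1; maximin = 2.
Column maxima: L → 3, C → 5, R → 3; minimax = 3.
2 ≠ 3, so there is no saddle point; optimal play is mixed.
Bottom is strictly dominated by Top, so Player 1 never plays it.
C is strictly dominated by L (it gives Player 1 strictly more in every row), so Player 2 never plays it.
On the remaining 2×2 (Top, Middle vs L, R):
Let Player 1 play Top with probability p. Expected payoff against L: 2p + 3(1−p) = −p + 3; against R: 3p + (-2)(1−p) = 5p − 2.
Setting these equal: −p + 3 = 5p − 2 ⇒ −6p = -5 ⇒ p = 5/6, and the value is (-1)·(5/6) + 3 = 13/6.
For Player 2: with q = P(L), equating Top's and Middle's payoffs gives −q + 3 = 5q − 2 ⇒ q = 5/6.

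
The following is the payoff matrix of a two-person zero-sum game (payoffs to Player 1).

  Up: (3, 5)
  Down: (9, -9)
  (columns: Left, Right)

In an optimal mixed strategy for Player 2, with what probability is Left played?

Row minima: Up → 3, Down → -9; maximin = 3.
Column maxima: Left → 9, Right → 5; minimax = 5.
3 ≠ 5, so there is no saddle point; optimal play is mixed.
Let Player 1 play Up with probability p. Expected payoff against Left: 3p + 9(1−p) = −6p + 9; against Right: 5p + (-9)(1−p) = 14p − 9.
Setting these equal: −6p + 9 = 14p − 9 ⇒ −20p = -18 ⇒ p = 9/10, and the value is (-6)·(9/10) + 9 = 18/5.
For Player 2: with q = P(Left), equating Up's and Down's payoffs gives −2q + 5 = 18q − 9 ⇒ q = 7/10.

7/10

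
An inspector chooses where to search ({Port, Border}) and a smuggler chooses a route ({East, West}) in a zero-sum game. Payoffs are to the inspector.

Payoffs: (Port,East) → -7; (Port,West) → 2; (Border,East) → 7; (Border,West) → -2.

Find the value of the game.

0

Row minima: Port → -7, Border → -2; maximin = -2.
Column maxima: East → 7, West → 2; minimax = 2.
-2 ≠ 2, so there is no saddle point; optimal play is mixed.
Let the inspector play Port with probability p. Expected payoff against East: (-7)p + 7(1−p) = −14p + 7; against West: 2p + (-2)(1−p) = 4p − 2.
Setting these equal: −14p + 7 = 4p − 2 ⇒ −18p = -9 ⇒ p = 1/2, and the value is (-14)·(1/2) + 7 = 0.
For the smuggler: with q = P(East), equating Port's and Border's payoffs gives −9q + 2 = 9q − 2 ⇒ q = 2/9.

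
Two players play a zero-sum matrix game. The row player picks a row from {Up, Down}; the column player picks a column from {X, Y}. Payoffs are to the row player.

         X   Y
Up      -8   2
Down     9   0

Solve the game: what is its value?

18/19

Row minima: Up → -8, Down → 0; maximin = 0.
Column maxima: X → 9, Y → 2; minimax = 2.
0 ≠ 2, so there is no saddle point; optimal play is mixed.
Let the row player play Up with probability p. Expected payoff against X: (-8)p + 9(1−p) = −17p + 9; against Y: 2p + 0(1−p) = 2p.
Setting these equal: −17p + 9 = 2p ⇒ −19p = -9 ⇒ p = 9/19, and the value is (-17)·(9/19) + 9 = 18/19.
For the column player: with q = P(X), equating Up's and Down's payoffs gives −10q + 2 = 9q ⇒ q = 2/19.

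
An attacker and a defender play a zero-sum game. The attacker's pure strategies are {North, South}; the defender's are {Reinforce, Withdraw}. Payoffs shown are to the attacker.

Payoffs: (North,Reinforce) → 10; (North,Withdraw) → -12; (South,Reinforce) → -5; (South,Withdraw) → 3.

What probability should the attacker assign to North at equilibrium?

4/15

Row minima: North → -12, South → -5; maximin = -5.
Column maxima: Reinforce → 10, Withdraw → 3; minimax = 3.
-5 ≠ 3, so there is no saddle point; optimal play is mixed.
Let the attacker play North with probability p. Expected payoff against Reinforce: 10p + (-5)(1−p) = 15p − 5; against Withdraw: (-12)p + 3(1−p) = −15p + 3.
Setting these equal: 15p − 5 = −15p + 3 ⇒ 30p = 8 ⇒ p = 4/15, and the value is (15)·(4/15) − 5 = -1.
For the defender: with q = P(Reinforce), equating North's and South's payoffs gives 22q − 12 = −8q + 3 ⇒ q = 1/2.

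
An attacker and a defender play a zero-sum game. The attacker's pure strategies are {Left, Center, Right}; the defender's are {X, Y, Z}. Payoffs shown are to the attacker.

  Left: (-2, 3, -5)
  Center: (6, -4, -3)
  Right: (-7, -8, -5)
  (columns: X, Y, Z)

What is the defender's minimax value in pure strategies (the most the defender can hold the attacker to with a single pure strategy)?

Column maxima: X → 6, Y → 3, Z → -3.
The smallest of these is -3.

-3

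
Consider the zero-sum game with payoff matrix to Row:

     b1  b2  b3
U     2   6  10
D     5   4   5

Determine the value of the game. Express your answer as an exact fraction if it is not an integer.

22/5

Row minima: U → 2, D → 4; maximin = 4.
Column maxima: b1 → 5, b2 → 6, b3 → 10; minimax = 5.
4 ≠ 5, so there is no saddle point; optimal play is mixed.
b3 is strictly dominated by b2 (it gives Row strictly more in every row), so Column never plays it.
On the remaining 2×2 (U, D vs b1, b2):
Let Row play U with probability p. Expected payoff against b1: 2p + 5(1−p) = −3p + 5; against b2: 6p + 4(1−p) = 2p + 4.
Setting these equal: −3p + 5 = 2p + 4 ⇒ −5p = -1 ⇒ p = 1/5, and the value is (-3)·(1/5) + 5 = 22/5.
For Column: with q = P(b1), equating U's and D's payoffs gives −4q + 6 = q + 4 ⇒ q = 2/5.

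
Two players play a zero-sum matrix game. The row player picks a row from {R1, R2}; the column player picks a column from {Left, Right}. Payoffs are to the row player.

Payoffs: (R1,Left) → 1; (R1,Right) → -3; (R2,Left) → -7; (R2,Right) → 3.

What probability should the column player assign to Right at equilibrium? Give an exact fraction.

4/7

Row minima: R1 → -3, R2 → -7; maximin = -3.
Column maxima: Left → 1, Right → 3; minimax = 1.
-3 ≠ 1, so there is no saddle point; optimal play is mixed.
Let the row player play R1 with probability p. Expected payoff against Left: 1p + (-7)(1−p) = 8p − 7; against Right: (-3)p + 3(1−p) = −6p + 3.
Setting these equal: 8p − 7 = −6p + 3 ⇒ 14p = 10 ⇒ p = 5/7, and the value is (8)·(5/7) − 7 = -9/7.
For the column player: with q = P(Left), equating R1's and R2's payoffs gives 4q − 3 = −10q + 3 ⇒ q = 3/7.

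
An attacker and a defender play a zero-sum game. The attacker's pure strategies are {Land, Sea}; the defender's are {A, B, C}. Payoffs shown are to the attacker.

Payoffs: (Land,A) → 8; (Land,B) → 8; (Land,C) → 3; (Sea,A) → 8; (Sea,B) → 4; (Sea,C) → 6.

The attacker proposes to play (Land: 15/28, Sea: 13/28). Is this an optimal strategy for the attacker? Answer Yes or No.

Against A this mix gives (15/28)·8 + (13/28)·8 = 8.
Against B this mix gives (15/28)·8 + (13/28)·4 = 43/7.
Against C this mix gives (15/28)·3 + (13/28)·6 = 123/28.
The defender will play C, holding the attacker to 123/28. Shifting weight toward the row that does better against C would raise this floor (the equalizing mix achieves 36/7 against both C and B), so the proposed strategy is not optimal.

No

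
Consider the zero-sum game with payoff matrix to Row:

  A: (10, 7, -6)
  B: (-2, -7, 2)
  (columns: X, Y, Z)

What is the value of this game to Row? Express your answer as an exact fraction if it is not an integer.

-14/11

Row minima: A → -6, B → -7; maximin = -6.
Column maxima: X → 10, Y → 7, Z → 2; minimax = 2.
-6 ≠ 2, so there is no saddle point; optimal play is mixed.
X is strictly dominated by Y (it gives Row strictly more in every row), so Column never plays it.
On the remaining 2×2 (A, B vs Y, Z):
Let Row play A with probability p. Expected payoff against Y: 7p + (-7)(1−p) = 14p − 7; against Z: (-6)p + 2(1−p) = −8p + 2.
Setting these equal: 14p − 7 = −8p + 2 ⇒ 22p = 9 ⇒ p = 9/22, and the value is (14)·(9/22) − 7 = -14/11.
For Column: with q = P(Y), equating A's and B's payoffs gives 13q − 6 = −9q + 2 ⇒ q = 4/11.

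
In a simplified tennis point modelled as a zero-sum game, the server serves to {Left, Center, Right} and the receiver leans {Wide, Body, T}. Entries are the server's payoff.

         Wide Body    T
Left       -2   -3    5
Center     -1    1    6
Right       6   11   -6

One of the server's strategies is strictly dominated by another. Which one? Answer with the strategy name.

Left

Center gives a strictly higher payoff than Left against every column: -1 > -2, 1 > -3, 6 > 5.
So Left is strictly dominated and the server never plays it.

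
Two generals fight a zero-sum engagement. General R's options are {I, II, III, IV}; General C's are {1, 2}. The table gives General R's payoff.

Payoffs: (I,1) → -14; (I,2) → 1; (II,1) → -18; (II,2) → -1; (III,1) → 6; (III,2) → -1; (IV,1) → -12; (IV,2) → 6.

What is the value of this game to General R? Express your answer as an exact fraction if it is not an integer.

Row minima: I → -14, II → -18, III → -1, IV → -12; maximin = -1.
Column maxima: 1 → 6, 2 → 6; minimax = 6.
-1 ≠ 6, so there is no saddle point; optimal play is mixed.
I is strictly dominated by IV, so General R never plays it.
II is strictly dominated by IV, so General R never plays it.
On the remaining 2×2 (III, IV vs 1, 2):
Let General R play III with probability p. Expected payoff against 1: 6p + (-12)(1−p) = 18p − 12; against 2: (-1)p + 6(1−p) = −7p + 6.
Setting these equal: 18p − 12 = −7p + 6 ⇒ 25p = 18 ⇒ p = 18/25, and the value is (18)·(18/25) − 12 = 24/25.
For General C: with q = P(1), equating III's and IV's payoffs gives 7q − 1 = −18q + 6 ⇒ q = 7/25.

24/25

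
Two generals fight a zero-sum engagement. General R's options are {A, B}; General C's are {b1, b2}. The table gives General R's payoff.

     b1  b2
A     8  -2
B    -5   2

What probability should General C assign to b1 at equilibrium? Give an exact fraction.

Row minima: A → -2, B → -5; maximin = -2.
Column maxima: b1 → 8, b2 → 2; minimax = 2.
-2 ≠ 2, so there is no saddle point; optimal play is mixed.
Let General R play A with probability p. Expected payoff against b1: 8p + (-5)(1−p) = 13p − 5; against b2: (-2)p + 2(1−p) = −4p + 2.
Setting these equal: 13p − 5 = −4p + 2 ⇒ 17p = 7 ⇒ p = 7/17, and the value is (13)·(7/17) − 5 = 6/17.
For General C: with q = P(b1), equating A's and B's payoffs gives 10q − 2 = −7q + 2 ⇒ q = 4/17.

4/17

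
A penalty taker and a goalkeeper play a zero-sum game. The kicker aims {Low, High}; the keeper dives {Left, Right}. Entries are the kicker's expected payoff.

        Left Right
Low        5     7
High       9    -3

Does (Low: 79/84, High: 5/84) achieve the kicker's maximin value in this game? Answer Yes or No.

Against Left this mix gives (79/84)·5 + (5/84)·9 = 110/21.
Against Right this mix gives (79/84)·7 + (5/84)·(-3) = 269/42.
The keeper will play Left, holding the kicker to 110/21. Shifting weight toward the row that does better against Left would raise this floor (the equalizing mix achieves 39/7 against both Left and Right), so the proposed strategy is not optimal.

No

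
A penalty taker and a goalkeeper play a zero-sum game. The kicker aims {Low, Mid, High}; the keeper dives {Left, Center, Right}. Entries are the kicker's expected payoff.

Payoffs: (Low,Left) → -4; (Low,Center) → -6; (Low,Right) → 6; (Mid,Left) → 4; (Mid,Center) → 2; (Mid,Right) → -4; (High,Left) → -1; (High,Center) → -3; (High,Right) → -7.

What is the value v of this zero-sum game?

-2/3

Row minima: Low → -6, Mid → -4, High → -7; maximin = -4.
Column maxima: Left → 4, Center → 2, Right → 6; minimax = 2.
-4 ≠ 2, so there is no saddle point; optimal play is mixed.
High is strictly dominated by Mid, so the kicker never plays it.
Left is strictly dominated by Center (it gives the kicker strictly more in every row), so the keeper never plays it.
On the remaining 2×2 (Low, Mid vs Center, Right):
Let the kicker play Low with probability p. Expected payoff against Center: (-6)p + 2(1−p) = −8p + 2; against Right: 6p + (-4)(1−p) = 10p − 4.
Setting these equal: −8p + 2 = 10p − 4 ⇒ −18p = -6 ⇒ p = 1/3, and the value is (-8)·(1/3) + 2 = -2/3.
For the keeper: with q = P(Center), equating Low's and Mid's payoffs gives −12q + 6 = 6q − 4 ⇒ q = 5/9.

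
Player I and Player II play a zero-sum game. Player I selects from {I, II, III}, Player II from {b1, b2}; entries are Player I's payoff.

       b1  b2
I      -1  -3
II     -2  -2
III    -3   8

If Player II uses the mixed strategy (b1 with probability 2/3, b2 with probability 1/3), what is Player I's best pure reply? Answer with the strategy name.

Expected payoff of I: (2/3)·(-1) + (1/3)·(-3) = -5/3.
Expected payoff of II: (2/3)·(-2) + (1/3)·(-2) = -2.
Expected payoff of III: (2/3)·(-3) + (1/3)·8 = 2/3.
The largest is 2/3, so Player I's best response is III.

III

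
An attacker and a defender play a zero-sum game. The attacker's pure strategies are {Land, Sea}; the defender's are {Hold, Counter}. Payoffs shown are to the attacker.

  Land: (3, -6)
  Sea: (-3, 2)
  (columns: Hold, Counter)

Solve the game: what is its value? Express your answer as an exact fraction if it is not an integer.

Row minima: Land → -6, Sea → -3; maximin = -3.
Column maxima: Hold → 3, Counter → 2; minimax = 2.
-3 ≠ 2, so there is no saddle point; optimal play is mixed.
Let the attacker play Land with probability p. Expected payoff against Hold: 3p + (-3)(1−p) = 6p − 3; against Counter: (-6)p + 2(1−p) = −8p + 2.
Setting these equal: 6p − 3 = −8p + 2 ⇒ 14p = 5 ⇒ p = 5/14, and the value is (6)·(5/14) − 3 = -6/7.
For the defender: with q = P(Hold), equating Land's and Sea's payoffs gives 9q − 6 = −5q + 2 ⇒ q = 4/7.

-6/7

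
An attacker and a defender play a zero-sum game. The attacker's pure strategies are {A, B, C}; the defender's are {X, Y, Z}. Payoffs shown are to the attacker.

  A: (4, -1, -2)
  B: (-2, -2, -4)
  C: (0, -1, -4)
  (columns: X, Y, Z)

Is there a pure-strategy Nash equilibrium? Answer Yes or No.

Row minima: A → -2, B → -4, C → -4; maximin = -2.
Column maxima: X → 4, Y → -1, Z → -2; minimax = -2.
maximin = minimax = -2, so a saddle point exists.

Yes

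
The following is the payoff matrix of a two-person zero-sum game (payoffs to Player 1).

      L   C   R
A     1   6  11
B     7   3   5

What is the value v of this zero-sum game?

13/3

Row minima: A → 1, B → 3; maximin = 3.
Column maxima: L → 7, C → 6, R → 11; minimax = 6.
3 ≠ 6, so there is no saddle point; optimal play is mixed.
R is strictly dominated by C (it gives Player 1 strictly more in every row), so Player 2 never plays it.
On the remaining 2×2 (A, B vs L, C):
Let Player 1 play A with probability p. Expected payoff against L: 1p + 7(1−p) = −6p + 7; against C: 6p + 3(1−p) = 3p + 3.
Setting these equal: −6p + 7 = 3p + 3 ⇒ −9p = -4 ⇒ p = 4/9, and the value is (-6)·(4/9) + 7 = 13/3.
For Player 2: with q = P(L), equating A's and B's payoffs gives −5q + 6 = 4q + 3 ⇒ q = 1/3.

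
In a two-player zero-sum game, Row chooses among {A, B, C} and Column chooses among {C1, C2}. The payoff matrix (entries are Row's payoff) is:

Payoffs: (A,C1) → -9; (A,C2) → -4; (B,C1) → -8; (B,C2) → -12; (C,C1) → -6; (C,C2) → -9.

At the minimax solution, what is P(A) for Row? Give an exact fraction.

3/8

Row minima: A → -9, B → -12, C → -9; maximin = -9.
Column maxima: C1 → -6, C2 → -4; minimax = -6.
-9 ≠ -6, so there is no saddle point; optimal play is mixed.
B is strictly dominated by C, so Row never plays it.
On the remaining 2×2 (A, C vs C1, C2):
Let Row play A with probability p. Expected payoff against C1: (-9)p + (-6)(1−p) = −3p − 6; against C2: (-4)p + (-9)(1−p) = 5p − 9.
Setting these equal: −3p − 6 = 5p − 9 ⇒ −8p = -3 ⇒ p = 3/8, and the value is (-3)·(3/8) − 6 = -57/8.
For Column: with q = P(C1), equating A's and C's payoffs gives −5q − 4 = 3q − 9 ⇒ q = 5/8.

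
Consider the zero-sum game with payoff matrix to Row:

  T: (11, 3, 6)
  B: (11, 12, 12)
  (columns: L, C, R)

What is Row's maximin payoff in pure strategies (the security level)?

Row minima: T → 3, B → 11.
The best of these is 11.

11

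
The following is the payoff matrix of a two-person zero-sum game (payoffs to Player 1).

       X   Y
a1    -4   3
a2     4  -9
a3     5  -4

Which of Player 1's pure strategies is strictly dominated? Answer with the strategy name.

a2

a3 gives a strictly higher payoff than a2 against every column: 5 > 4, -4 > -9.
So a2 is strictly dominated and Player 1 never plays it.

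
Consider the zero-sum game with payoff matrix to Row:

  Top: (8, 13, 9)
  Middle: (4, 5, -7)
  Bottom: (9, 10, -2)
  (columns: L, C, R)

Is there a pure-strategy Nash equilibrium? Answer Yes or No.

Row minima: Top → 8, Middle → -7, Bottom → -2; maximin = 8.
Column maxima: L → 9, C → 13, R → 9; minimax = 9.
8 ≠ 9, so no pure-strategy equilibrium exists.

No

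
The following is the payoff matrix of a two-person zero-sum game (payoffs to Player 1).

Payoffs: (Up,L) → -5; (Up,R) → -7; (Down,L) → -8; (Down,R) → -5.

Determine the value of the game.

Row minima: Up → -7, Down → -8; maximin = -7.
Column maxima: L → -5, R → -5; minimax = -5.
-7 ≠ -5, so there is no saddle point; optimal play is mixed.
Let Player 1 play Up with probability p. Expected payoff against L: (-5)p + (-8)(1−p) = 3p − 8; against R: (-7)p + (-5)(1−p) = −2p − 5.
Setting these equal: 3p − 8 = −2p − 5 ⇒ 5p = 3 ⇒ p = 3/5, and the value is (3)·(3/5) − 8 = -31/5.
For Player 2: with q = P(L), equating Up's and Down's payoffs gives 2q − 7 = −3q − 5 ⇒ q = 2/5.

-31/5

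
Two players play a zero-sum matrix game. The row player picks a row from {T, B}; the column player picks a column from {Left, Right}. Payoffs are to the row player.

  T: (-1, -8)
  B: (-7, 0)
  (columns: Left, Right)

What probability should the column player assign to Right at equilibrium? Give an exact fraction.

Row minima: T → -8, B → -7; maximin = -7.
Column maxima: Left → -1, Right → 0; minimax = -1.
-7 ≠ -1, so there is no saddle point; optimal play is mixed.
Let the row player play T with probability p. Expected payoff against Left: (-1)p + (-7)(1−p) = 6p − 7; against Right: (-8)p + 0(1−p) = −8p.
Setting these equal: 6p − 7 = −8p ⇒ 14p = 7 ⇒ p = 1/2, and the value is (6)·(1/2) − 7 = -4.
For the column player: with q = P(Left), equating T's and B's payoffs gives 7q − 8 = −7q ⇒ q = 4/7.

3/7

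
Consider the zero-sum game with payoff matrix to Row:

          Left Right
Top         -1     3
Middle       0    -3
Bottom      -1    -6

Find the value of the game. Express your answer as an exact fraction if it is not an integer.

Row minima: Top → -1, Middle → -3, Bottom → -6; maximin = -1.
Column maxima: Left → 0, Right → 3; minimax = 0.
-1 ≠ 0, so there is no saddle point; optimal play is mixed.
Bottom is strictly dominated by Middle, so Row never plays it.
On the remaining 2×2 (Top, Middle vs Left, Right):
Let Row play Top with probability p. Expected payoff against Left: (-1)p + 0(1−p) = −p; against Right: 3p + (-3)(1−p) = 6p − 3.
Setting these equal: −p = 6p − 3 ⇒ −7p = -3 ⇒ p = 3/7, and the value is (-1)·(3/7) = -3/7.
For Column: with q = P(Left), equating Top's and Middle's payoffs gives −4q + 3 = 3q − 3 ⇒ q = 6/7.

-3/7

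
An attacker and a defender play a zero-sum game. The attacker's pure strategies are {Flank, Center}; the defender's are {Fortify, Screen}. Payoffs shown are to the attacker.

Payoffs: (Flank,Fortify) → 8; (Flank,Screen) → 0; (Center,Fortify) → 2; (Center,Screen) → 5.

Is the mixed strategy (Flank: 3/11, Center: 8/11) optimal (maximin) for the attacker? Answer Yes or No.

Yes

Against Fortify this mix gives (3/11)·8 + (8/11)·2 = 40/11.
Against Screen this mix gives (3/11)·0 + (8/11)·5 = 40/11.
All of the defender's active replies (Fortify, Screen) yield 40/11, and no column does worse for the attacker. The mix makes the defender indifferent and guarantees 40/11, so it is optimal.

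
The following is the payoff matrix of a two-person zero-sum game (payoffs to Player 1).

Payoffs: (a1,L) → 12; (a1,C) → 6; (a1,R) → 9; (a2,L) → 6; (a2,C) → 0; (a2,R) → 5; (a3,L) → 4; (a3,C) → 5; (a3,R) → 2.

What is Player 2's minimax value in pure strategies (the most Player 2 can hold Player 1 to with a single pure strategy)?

Column maxima: L → 12, C → 6, R → 9.
The smallest of these is 6.

6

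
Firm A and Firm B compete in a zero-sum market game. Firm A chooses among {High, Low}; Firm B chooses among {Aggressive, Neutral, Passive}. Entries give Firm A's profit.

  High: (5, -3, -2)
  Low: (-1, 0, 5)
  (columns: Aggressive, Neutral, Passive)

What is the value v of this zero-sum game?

Row minima: High → -3, Low → -1; maximin = -1.
Column maxima: Aggressive → 5, Neutral → 0, Passive → 5; minimax = 0.
-1 ≠ 0, so there is no saddle point; optimal play is mixed.
Passive is strictly dominated by Neutral (it gives Firm A strictly more in every row), so Firm B never plays it.
On the remaining 2×2 (High, Low vs Aggressive, Neutral):
Let Firm A play High with probability p. Expected payoff against Aggressive: 5p + (-1)(1−p) = 6p − 1; against Neutral: (-3)p + 0(1−p) = −3p.
Setting these equal: 6p − 1 = −3p ⇒ 9p = 1 ⇒ p = 1/9, and the value is (6)·(1/9) − 1 = -1/3.
For Firm B: with q = P(Aggressive), equating High's and Low's payoffs gives 8q − 3 = −q ⇒ q = 1/3.

-1/3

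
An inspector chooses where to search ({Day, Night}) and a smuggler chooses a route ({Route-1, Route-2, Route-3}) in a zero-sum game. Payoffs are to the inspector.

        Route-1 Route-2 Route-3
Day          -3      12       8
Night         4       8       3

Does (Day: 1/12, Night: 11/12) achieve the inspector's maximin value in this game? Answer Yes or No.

Against Route-1 this mix gives (1/12)·(-3) + (11/12)·4 = 41/12.
Against Route-2 this mix gives (1/12)·12 + (11/12)·8 = 25/3.
Against Route-3 this mix gives (1/12)·8 + (11/12)·3 = 41/12.
All of the smuggler's active replies (Route-1, Route-3) yield 41/12, and no column does worse for the inspector. The mix makes the smuggler indifferent and guarantees 41/12, so it is optimal.

Yes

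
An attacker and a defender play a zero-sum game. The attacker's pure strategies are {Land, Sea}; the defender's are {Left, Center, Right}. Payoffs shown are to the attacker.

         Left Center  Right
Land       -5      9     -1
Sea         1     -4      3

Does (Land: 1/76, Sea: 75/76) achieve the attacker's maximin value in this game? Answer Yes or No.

Against Left this mix gives (1/76)·(-5) + (75/76)·1 = 35/38.
Against Center this mix gives (1/76)·9 + (75/76)·(-4) = -291/76.
Against Right this mix gives (1/76)·(-1) + (75/76)·3 = 56/19.
The defender will play Center, holding the attacker to -291/76. Shifting weight toward the row that does better against Center would raise this floor (the equalizing mix achieves -11/19 against both Center and Left), so the proposed strategy is not optimal.

No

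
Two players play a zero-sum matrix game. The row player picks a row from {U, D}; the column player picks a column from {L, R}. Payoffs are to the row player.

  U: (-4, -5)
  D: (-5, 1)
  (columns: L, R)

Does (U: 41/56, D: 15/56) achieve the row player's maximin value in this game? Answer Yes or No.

No

Against L this mix gives (41/56)·(-4) + (15/56)·(-5) = -239/56.
Against R this mix gives (41/56)·(-5) + (15/56)·1 = -95/28.
The column player will play L, holding the row player to -239/56. Shifting weight toward the row that does better against L would raise this floor (the equalizing mix achieves -29/7 against both L and R), so the proposed strategy is not optimal.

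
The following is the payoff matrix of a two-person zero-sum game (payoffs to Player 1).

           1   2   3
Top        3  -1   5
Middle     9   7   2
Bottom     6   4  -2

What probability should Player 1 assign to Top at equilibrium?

5/11

Row minima: Top → -1, Middle → 2, Bottom → -2; maximin = 2.
Column maxima: 1 → 9, 2 → 7, 3 → 5; minimax = 5.
2 ≠ 5, so there is no saddle point; optimal play is mixed.
Bottom is strictly dominated by Middle, so Player 1 never plays it.
1 is strictly dominated by 2 (it gives Player 1 strictly more in every row), so Player 2 never plays it.
On the remaining 2×2 (Top, Middle vs 2, 3):
Let Player 1 play Top with probability p. Expected payoff against 2: (-1)p + 7(1−p) = −8p + 7; against 3: 5p + 2(1−p) = 3p + 2.
Setting these equal: −8p + 7 = 3p + 2 ⇒ −11p = -5 ⇒ p = 5/11, and the value is (-8)·(5/11) + 7 = 37/11.
For Player 2: with q = P(2), equating Top's and Middle's payoffs gives −6q + 5 = 5q + 2 ⇒ q = 3/11.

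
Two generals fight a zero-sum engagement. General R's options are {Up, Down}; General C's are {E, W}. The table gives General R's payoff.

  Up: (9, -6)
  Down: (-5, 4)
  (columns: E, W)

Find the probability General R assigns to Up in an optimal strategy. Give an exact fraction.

3/8

Row minima: Up → -6, Down → -5; maximin = -5.
Column maxima: E → 9, W → 4; minimax = 4.
-5 ≠ 4, so there is no saddle point; optimal play is mixed.
Let General R play Up with probability p. Expected payoff against E: 9p + (-5)(1−p) = 14p − 5; against W: (-6)p + 4(1−p) = −10p + 4.
Setting these equal: 14p − 5 = −10p + 4 ⇒ 24p = 9 ⇒ p = 3/8, and the value is (14)·(3/8) − 5 = 1/4.
For General C: with q = P(E), equating Up's and Down's payoffs gives 15q − 6 = −9q + 4 ⇒ q = 5/12.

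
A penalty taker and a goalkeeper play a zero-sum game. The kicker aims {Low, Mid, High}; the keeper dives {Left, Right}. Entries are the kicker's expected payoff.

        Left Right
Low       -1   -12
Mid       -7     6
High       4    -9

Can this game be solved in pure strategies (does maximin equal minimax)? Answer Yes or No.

Row minima: Low → -12, Mid → -7, High → -9; maximin = -7.
Column maxima: Left → 4, Right → 6; minimax = 4.
-7 ≠ 4, so no pure-strategy equilibrium exists.

No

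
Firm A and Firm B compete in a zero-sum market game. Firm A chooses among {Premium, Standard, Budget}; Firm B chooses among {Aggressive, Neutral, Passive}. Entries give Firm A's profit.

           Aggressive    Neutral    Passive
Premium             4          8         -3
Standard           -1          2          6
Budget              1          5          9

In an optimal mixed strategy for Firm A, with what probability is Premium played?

Row minima: Premium → -3, Standard → -1, Budget → 1; maximin = 1.
Column maxima: Aggressive → 4, Neutral → 8, Passive → 9; minimax = 4.
1 ≠ 4, so there is no saddle point; optimal play is mixed.
Standard is strictly dominated by Budget, so Firm A never plays it.
Neutral is strictly dominated by Aggressive (it gives Firm A strictly more in every row), so Firm B never plays it.
On the remaining 2×2 (Premium, Budget vs Aggressive, Passive):
Let Firm A play Premium with probability p. Expected payoff against Aggressive: 4p + 1(1−p) = 3p + 1; against Passive: (-3)p + 9(1−p) = −12p + 9.
Setting these equal: 3p + 1 = −12p + 9 ⇒ 15p = 8 ⇒ p = 8/15, and the value is (3)·(8/15) + 1 = 13/5.
For Firm B: with q = P(Aggressive), equating Premium's and Budget's payoffs gives 7q − 3 = −8q + 9 ⇒ q = 4/5.

8/15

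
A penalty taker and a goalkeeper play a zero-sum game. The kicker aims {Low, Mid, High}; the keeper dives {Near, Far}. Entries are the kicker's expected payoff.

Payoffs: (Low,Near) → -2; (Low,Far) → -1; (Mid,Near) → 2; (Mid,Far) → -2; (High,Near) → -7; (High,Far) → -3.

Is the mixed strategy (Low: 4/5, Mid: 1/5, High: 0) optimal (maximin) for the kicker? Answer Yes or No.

Yes

Against Near this mix gives (4/5)·(-2) + (1/5)·2 = -6/5.
Against Far this mix gives (4/5)·(-1) + (1/5)·(-2) = -6/5.
All of the keeper's active replies (Near, Far) yield -6/5, and no column does worse for the kicker. The mix makes the keeper indifferent and guarantees -6/5, so it is optimal.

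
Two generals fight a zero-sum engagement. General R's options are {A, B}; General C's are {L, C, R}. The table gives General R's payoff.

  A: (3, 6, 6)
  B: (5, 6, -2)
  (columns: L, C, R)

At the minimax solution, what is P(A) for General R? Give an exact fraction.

7/10

Row minima: A → 3, B → -2; maximin = 3.
Column maxima: L → 5, C → 6, R → 6; minimax = 5.
3 ≠ 5, so there is no saddle point; optimal play is mixed.
C is strictly dominated by L (it gives General R strictly more in every row), so General C never plays it.
On the remaining 2×2 (A, B vs L, R):
Let General R play A with probability p. Expected payoff against L: 3p + 5(1−p) = −2p + 5; against R: 6p + (-2)(1−p) = 8p − 2.
Setting these equal: −2p + 5 = 8p − 2 ⇒ −10p = -7 ⇒ p = 7/10, and the value is (-2)·(7/10) + 5 = 18/5.
For General C: with q = P(L), equating A's and B's payoffs gives −3q + 6 = 7q − 2 ⇒ q = 4/5.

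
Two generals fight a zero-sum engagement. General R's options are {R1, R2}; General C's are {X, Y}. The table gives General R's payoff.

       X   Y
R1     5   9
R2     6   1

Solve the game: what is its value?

Row minima: R1 → 5, R2 → 1; maximin = 5.
Column maxima: X → 6, Y → 9; minimax = 6.
5 ≠ 6, so there is no saddle point; optimal play is mixed.
Let General R play R1 with probability p. Expected payoff against X: 5p + 6(1−p) = −p + 6; against Y: 9p + 1(1−p) = 8p + 1.
Setting these equal: −p + 6 = 8p + 1 ⇒ −9p = -5 ⇒ p = 5/9, and the value is (-1)·(5/9) + 6 = 49/9.
For General C: with q = P(X), equating R1's and R2's payoffs gives −4q + 9 = 5q + 1 ⇒ q = 8/9.

49/9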